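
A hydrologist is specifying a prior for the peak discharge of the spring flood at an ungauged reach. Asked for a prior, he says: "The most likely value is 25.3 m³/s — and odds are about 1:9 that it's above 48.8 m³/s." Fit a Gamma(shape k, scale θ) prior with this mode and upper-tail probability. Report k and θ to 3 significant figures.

k ≈ 5.43, θ ≈ 5.71

Gamma(k,θ) with k>1 has mode (k−1)θ, so θ = 25.3/(k−1).
Need P(X < 48.8) = 0.9 with θ tied to k this way. Start at k = 2, θ = 25.3: P(X<48.8) ≈ 0.574.
Too low — raise k to concentrate. Iterating converges to k ≈ 5.43.
Then θ = 25.3/(5.43−1) ≈ 5.71.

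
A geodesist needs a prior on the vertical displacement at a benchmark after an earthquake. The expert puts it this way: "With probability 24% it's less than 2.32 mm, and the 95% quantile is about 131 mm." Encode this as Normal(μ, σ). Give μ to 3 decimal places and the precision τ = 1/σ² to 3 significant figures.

μ = 40.976, τ = 0.000334

For Normal(μ,σ), the p-quantile is μ + z_p·σ. Here z_{0.24} = -0.7063, z_{0.95} = 1.645.
So 2.32 = μ − 0.7063σ and 131 = μ + 1.645σ.
Subtracting: σ = (131 − 2.32)/(1.645 − (-0.7063)) = 54.731.
Then μ = 2.32 − (-0.7063)·54.731 = 40.976.
Precision τ = 1/σ² = 1/54.73² = 0.000334.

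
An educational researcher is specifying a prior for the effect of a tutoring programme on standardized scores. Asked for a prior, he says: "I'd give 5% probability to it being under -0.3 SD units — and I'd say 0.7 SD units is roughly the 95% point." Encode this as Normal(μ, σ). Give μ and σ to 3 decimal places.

μ = 0.200, σ = 0.304

The p-quantile of Normal(μ,σ) is μ + z_p·σ, with z_{0.05} = -1.645 and z_{0.95} = 1.645.
Eliminate σ: μ = (z₂·x₁ − z₁·x₂)/(z₂ − z₁) = (1.645·-0.3 − (-1.645)·0.7)/3.29 = 0.200.
Then σ = (x₂ − x₁)/(z₂ − z₁) = (0.7 − -0.3)/3.29 = 0.304.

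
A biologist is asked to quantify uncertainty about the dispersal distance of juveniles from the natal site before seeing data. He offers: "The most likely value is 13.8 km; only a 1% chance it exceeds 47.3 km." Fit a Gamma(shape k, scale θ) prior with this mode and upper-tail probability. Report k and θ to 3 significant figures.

Gamma(k,θ) with k>1 has mode (k−1)θ, so θ = 13.8/(k−1).
Need P(X < 47.3) = 0.99 with θ tied to k this way. Start at k = 2, θ = 13.8: P(X<47.3) ≈ 0.856.
Too low — raise k to concentrate. Iterating converges to k ≈ 3.87.
Then θ = 13.8/(3.87−1) ≈ 4.81.

k ≈ 3.87, θ ≈ 4.81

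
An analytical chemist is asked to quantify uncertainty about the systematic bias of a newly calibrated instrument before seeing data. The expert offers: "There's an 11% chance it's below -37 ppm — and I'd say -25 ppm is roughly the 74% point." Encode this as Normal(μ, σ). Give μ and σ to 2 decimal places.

For Normal(μ,σ), the p-quantile is μ + z_p·σ. Here z_{0.11} = -1.227, z_{0.74} = 0.6433.
So -37 = μ − 1.227σ and -25 = μ + 0.6433σ.
Subtracting: σ = (-25 − -37)/(0.6433 − (-1.227)) = 6.42.
Then μ = -37 − (-1.227)·6.42 = -29.13.

μ = -29.13, σ = 6.42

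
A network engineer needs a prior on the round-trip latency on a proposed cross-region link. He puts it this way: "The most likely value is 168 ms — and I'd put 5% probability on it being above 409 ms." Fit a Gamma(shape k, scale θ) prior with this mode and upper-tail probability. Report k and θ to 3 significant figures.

k ≈ 4.44, θ ≈ 48.8

Gamma(k,θ) with k>1 has mode (k−1)θ, so θ = 168/(k−1).
Need P(X < 409) = 0.95 with θ tied to k this way. Start at k = 2, θ = 168: P(X<409) ≈ 0.699.
Too low — raise k to concentrate. Iterating converges to k ≈ 4.44.
Then θ = 168/(4.44−1) ≈ 48.8.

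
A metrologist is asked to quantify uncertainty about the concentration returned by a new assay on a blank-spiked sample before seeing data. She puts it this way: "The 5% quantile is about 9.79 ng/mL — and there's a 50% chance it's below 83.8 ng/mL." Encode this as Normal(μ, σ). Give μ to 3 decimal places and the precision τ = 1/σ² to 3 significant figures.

μ = 83.800, τ = 0.000494

The p-quantile of Normal(μ,σ) is μ + z_p·σ, with z_{0.05} = -1.645 and z_{0.5} = 0.
Eliminate σ: μ = (z₂·x₁ − z₁·x₂)/(z₂ − z₁) = (0·9.79 − (-1.645)·83.8)/1.645 = 83.800.
Then σ = (x₂ − x₁)/(z₂ − z₁) = (83.8 − 9.79)/1.645 = 44.995.
Precision τ = 1/σ² = 1/44.99² = 0.000494.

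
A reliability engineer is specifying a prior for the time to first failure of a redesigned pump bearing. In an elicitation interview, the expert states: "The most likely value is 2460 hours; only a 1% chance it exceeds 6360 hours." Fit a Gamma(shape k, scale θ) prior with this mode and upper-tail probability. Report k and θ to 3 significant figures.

k ≈ 6.16, θ ≈ 476

Gamma(k,θ) with k>1 has mode (k−1)θ, so θ = 2460/(k−1).
Need P(X < 6360) = 0.99 with θ tied to k this way. Start at k = 2, θ = 2460: P(X<6360) ≈ 0.730.
Too low — raise k to concentrate. Iterating converges to k ≈ 6.16.
Then θ = 2460/(6.16−1) ≈ 476.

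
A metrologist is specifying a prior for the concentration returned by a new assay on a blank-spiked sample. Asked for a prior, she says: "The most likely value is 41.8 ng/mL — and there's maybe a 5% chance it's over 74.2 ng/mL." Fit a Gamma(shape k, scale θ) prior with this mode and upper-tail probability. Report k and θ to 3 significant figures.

k ≈ 9.47, θ ≈ 4.94

Gamma(k,θ) with k>1 has mode (k−1)θ, so θ = 41.8/(k−1).
Need P(X < 74.2) = 0.95 with θ tied to k this way. Start at k = 2, θ = 41.8: P(X<74.2) ≈ 0.530.
Too low — raise k to concentrate. Iterating converges to k ≈ 9.47.
Then θ = 41.8/(9.47−1) ≈ 4.94.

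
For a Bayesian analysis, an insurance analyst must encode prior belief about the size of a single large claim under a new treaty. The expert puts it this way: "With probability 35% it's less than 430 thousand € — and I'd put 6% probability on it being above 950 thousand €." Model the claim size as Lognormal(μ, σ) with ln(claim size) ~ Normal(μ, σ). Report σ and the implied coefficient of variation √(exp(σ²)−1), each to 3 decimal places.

σ ≈ 0.409, CV ≈ 0.426

If T ~ Lognormal(μ,σ) then ln T ~ Normal(μ,σ), so the p-quantile of ln T is μ + z_p·σ.
ln(430) = 6.064 and ln(950) = 6.856; z_{0.35} = -0.3853, z_{0.94} = 1.555.
σ = (6.856 − 6.064)/(1.555 − (-0.3853)) = 0.409.
μ = 6.064 − (-0.3853)·0.409 = 6.221.
CV = √(exp(σ²)−1) = √(exp(0.1669)−1) = 0.426.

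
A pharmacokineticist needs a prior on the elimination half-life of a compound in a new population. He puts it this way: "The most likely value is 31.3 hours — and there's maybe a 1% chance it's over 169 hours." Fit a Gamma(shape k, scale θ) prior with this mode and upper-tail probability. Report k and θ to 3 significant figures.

Gamma(k,θ) with k>1 has mode (k−1)θ, so θ = 31.3/(k−1).
Need P(X < 169) = 0.99 with θ tied to k this way. Start at k = 2, θ = 31.3: P(X<169) ≈ 0.971.
Too low — raise k to concentrate. Iterating converges to k ≈ 2.35.
Then θ = 31.3/(2.35−1) ≈ 23.2.

k ≈ 2.35, θ ≈ 23.2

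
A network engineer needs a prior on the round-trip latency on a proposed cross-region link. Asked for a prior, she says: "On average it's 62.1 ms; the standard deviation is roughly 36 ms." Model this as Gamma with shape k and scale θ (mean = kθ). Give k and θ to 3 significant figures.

For Gamma(k, scale θ): mean = kθ, variance = kθ², so CV = 1/√k.
CV = SD/mean = 36/62.1 = 0.5797, hence k = 1/CV² = 2.98.
Then θ = mean/k = 62.1/2.98 = 20.9.

k ≈ 2.98, θ ≈ 20.9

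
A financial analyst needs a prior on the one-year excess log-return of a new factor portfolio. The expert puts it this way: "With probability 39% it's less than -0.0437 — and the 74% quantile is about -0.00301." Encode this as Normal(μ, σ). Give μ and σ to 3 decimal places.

For Normal(μ,σ), the p-quantile is μ + z_p·σ. Here z_{0.39} = -0.2793, z_{0.74} = 0.6433.
So -0.0437 = μ − 0.2793σ and -0.00301 = μ + 0.6433σ.
Subtracting: σ = (-0.00301 − -0.0437)/(0.6433 − (-0.2793)) = 0.044.
Then μ = -0.0437 − (-0.2793)·0.044 = -0.031.

μ = -0.031, σ = 0.044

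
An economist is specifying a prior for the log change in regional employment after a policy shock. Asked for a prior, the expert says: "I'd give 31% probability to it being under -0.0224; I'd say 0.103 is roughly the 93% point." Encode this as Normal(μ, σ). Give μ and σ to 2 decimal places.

The p-quantile of Normal(μ,σ) is μ + z_p·σ, with z_{0.31} = -0.4959 and z_{0.93} = 1.476.
Eliminate σ: μ = (z₂·x₁ − z₁·x₂)/(z₂ − z₁) = (1.476·-0.0224 − (-0.4959)·0.103)/1.972 = 0.01.
Then σ = (x₂ − x₁)/(z₂ − z₁) = (0.103 − -0.0224)/1.972 = 0.06.

μ = 0.01, σ = 0.06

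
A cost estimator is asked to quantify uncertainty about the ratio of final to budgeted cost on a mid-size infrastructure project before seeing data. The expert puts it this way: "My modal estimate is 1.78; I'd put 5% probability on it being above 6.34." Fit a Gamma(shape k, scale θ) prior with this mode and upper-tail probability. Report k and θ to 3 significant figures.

k ≈ 2.6, θ ≈ 1.12

Gamma(k,θ) with k>1 has mode (k−1)θ, so θ = 1.78/(k−1).
Need P(X < 6.34) = 0.95 with θ tied to k this way. Start at k = 2, θ = 1.78: P(X<6.34) ≈ 0.871.
Too low — raise k to concentrate. Iterating converges to k ≈ 2.6.
Then θ = 1.78/(2.6−1) ≈ 1.12.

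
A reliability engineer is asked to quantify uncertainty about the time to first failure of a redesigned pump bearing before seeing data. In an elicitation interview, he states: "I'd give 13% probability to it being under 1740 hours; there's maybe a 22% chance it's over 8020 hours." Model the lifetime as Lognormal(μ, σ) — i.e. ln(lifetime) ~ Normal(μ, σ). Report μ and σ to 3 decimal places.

If T ~ Lognormal(μ,σ) then ln T ~ Normal(μ,σ), so the p-quantile of ln T is μ + z_p·σ.
ln(1740) = 7.462 and ln(8020) = 8.99; z_{0.13} = -1.126, z_{0.78} = 0.7722.
σ = (8.99 − 7.462)/(0.7722 − (-1.126)) = 0.805.
μ = 7.462 − (-1.126)·0.805 = 8.368.

μ ≈ 8.368, σ ≈ 0.805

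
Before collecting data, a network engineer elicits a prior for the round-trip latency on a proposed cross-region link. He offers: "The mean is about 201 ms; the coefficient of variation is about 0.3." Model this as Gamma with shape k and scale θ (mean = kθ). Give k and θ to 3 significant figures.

For Gamma(k, scale θ): mean = kθ, variance = kθ², so CV = 1/√k.
CV = 0.3, hence k = 1/CV² = 11.1.
Then θ = mean/k = 201/11.1 = 18.1.

k ≈ 11.1, θ ≈ 18.1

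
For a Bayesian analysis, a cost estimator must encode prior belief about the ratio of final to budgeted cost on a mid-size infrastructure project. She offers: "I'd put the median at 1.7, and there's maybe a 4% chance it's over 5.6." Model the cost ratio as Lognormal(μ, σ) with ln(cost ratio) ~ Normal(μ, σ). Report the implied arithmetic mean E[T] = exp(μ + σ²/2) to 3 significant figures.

E[T] ≈ 2.14

If T ~ Lognormal(μ,σ) then ln T ~ Normal(μ,σ), so the p-quantile of ln T is μ + z_p·σ.
ln(1.7) = 0.5306 and ln(5.6) = 1.723; z_{0.5} = 0, z_{0.96} = 1.751.
σ = (1.723 − 0.5306)/(1.751 − (0)) = 0.681.
μ = 0.5306 − (0)·0.681 = 0.531.
E[T] = exp(μ + σ²/2) = exp(0.531 + 0.2318) = 2.14.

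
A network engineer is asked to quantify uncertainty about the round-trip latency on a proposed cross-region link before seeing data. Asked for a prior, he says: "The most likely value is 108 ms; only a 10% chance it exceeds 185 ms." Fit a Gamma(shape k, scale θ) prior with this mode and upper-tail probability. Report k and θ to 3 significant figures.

Gamma(k,θ) with k>1 has mode (k−1)θ, so θ = 108/(k−1).
Need P(X < 185) = 0.9 with θ tied to k this way. Start at k = 2, θ = 108: P(X<185) ≈ 0.511.
Too low — raise k to concentrate. Iterating converges to k ≈ 7.54.
Then θ = 108/(7.54−1) ≈ 16.5.

k ≈ 7.54, θ ≈ 16.5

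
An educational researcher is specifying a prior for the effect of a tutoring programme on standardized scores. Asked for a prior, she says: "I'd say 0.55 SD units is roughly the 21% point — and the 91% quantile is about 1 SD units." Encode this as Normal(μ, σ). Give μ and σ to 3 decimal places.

μ = 0.719, σ = 0.210

For Normal(μ,σ), the p-quantile is μ + z_p·σ. Here z_{0.21} = -0.8064, z_{0.91} = 1.341.
So 0.55 = μ − 0.8064σ and 1 = μ + 1.341σ.
Subtracting: σ = (1 − 0.55)/(1.341 − (-0.8064)) = 0.210.
Then μ = 0.55 − (-0.8064)·0.210 = 0.719.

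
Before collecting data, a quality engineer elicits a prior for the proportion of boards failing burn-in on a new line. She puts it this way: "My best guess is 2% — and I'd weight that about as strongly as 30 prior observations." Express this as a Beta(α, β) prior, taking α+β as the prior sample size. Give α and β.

Under the effective-sample-size interpretation, Beta(α, β) has prior mean α/(α+β) and prior sample size α+β.
So α+β = 30 and α/(α+β) = 0.02, giving α = 0.02·30 = 0.6 and β = 30 − 0.6 = 29.4.

α = 0.6, β = 29.4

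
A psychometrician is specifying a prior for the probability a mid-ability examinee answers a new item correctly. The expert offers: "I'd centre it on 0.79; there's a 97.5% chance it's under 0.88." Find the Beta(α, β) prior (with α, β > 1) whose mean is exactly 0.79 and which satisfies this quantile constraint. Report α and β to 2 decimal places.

α ≈ 50.36, β ≈ 13.39

With mean 0.79 fixed, write α = 0.79s, β = 0.21s where s = α+β.
Need P(θ < 0.88) = 0.975 under Beta(0.79s, 0.21s). Normal approximation: (q−m)/√(m(1−m)/s) ≈ z_{0.975} = 1.96, so s ≈ 0.79·0.21·(1.96)²/(0.88−0.79)² = 78.7.
At s = 78.7: P(θ<0.88) ≈ 0.986. Adjusting to match 0.975 gives s ≈ 63.75.
So α = 0.79·63.75 ≈ 50.36, β = 0.21·63.75 ≈ 13.39.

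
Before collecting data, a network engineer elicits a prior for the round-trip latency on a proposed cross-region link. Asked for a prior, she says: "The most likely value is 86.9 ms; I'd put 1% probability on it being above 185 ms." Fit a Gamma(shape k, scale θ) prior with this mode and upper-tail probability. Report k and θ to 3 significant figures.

Gamma(k,θ) with k>1 has mode (k−1)θ, so θ = 86.9/(k−1).
Need P(X < 185) = 0.99 with θ tied to k this way. Start at k = 2, θ = 86.9: P(X<185) ≈ 0.628.
Too low — raise k to concentrate. Iterating converges to k ≈ 9.5.
Then θ = 86.9/(9.5−1) ≈ 10.2.

k ≈ 9.5, θ ≈ 10.2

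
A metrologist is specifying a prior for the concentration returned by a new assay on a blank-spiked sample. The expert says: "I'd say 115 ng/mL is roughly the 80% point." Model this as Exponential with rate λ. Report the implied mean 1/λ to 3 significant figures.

P(T < 115.0) = 1 − e^(−λ·115.0) = 0.8, so λ = −ln(1−0.8)/115.0 = −ln(0.2)/115.0 = 0.014.
Mean = 1/λ = 71.5 ng/mL.

mean ≈ 71.5 ng/mL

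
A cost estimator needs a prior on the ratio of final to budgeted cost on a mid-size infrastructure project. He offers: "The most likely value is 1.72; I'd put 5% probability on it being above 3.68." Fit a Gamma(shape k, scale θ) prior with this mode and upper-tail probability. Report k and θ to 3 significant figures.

Gamma(k,θ) with k>1 has mode (k−1)θ, so θ = 1.72/(k−1).
Need P(X < 3.68) = 0.95 with θ tied to k this way. Start at k = 2, θ = 1.72: P(X<3.68) ≈ 0.630.
Too low — raise k to concentrate. Iterating converges to k ≈ 5.77.
Then θ = 1.72/(5.77−1) ≈ 0.361.

k ≈ 5.77, θ ≈ 0.361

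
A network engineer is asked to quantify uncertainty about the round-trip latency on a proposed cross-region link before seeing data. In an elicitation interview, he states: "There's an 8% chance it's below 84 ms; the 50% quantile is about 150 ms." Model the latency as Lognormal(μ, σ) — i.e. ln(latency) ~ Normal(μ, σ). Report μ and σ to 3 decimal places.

μ ≈ 5.011, σ ≈ 0.413

If T ~ Lognormal(μ,σ) then ln T ~ Normal(μ,σ), so the p-quantile of ln T is μ + z_p·σ.
ln(84) = 4.431 and ln(150) = 5.011; z_{0.08} = -1.405, z_{0.5} = 0.
σ = (5.011 − 4.431)/(0 − (-1.405)) = 0.413.
μ = 4.431 − (-1.405)·0.413 = 5.011.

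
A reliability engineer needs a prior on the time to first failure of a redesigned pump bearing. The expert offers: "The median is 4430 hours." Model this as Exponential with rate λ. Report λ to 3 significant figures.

λ ≈ 0.000156

Exponential median = ln 2 / λ, so λ = ln 2 / 4430.0 = 0.000156.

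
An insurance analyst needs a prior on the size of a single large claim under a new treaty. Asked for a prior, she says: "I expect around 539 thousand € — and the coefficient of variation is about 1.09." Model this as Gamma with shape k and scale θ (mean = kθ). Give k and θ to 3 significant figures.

k ≈ 0.842, θ ≈ 640

For Gamma(k, scale θ): mean = kθ, variance = kθ², so CV = 1/√k.
CV = 1.09, hence k = 1/CV² = 0.842.
Then θ = mean/k = 539/0.842 = 640.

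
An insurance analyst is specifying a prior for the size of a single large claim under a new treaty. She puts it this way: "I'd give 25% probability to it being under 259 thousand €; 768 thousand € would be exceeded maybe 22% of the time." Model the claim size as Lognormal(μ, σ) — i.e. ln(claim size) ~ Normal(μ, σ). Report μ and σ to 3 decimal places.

μ ≈ 6.064, σ ≈ 0.751

If T ~ Lognormal(μ,σ) then ln T ~ Normal(μ,σ), so the p-quantile of ln T is μ + z_p·σ.
ln(259) = 5.557 and ln(768) = 6.644; z_{0.25} = -0.6745, z_{0.78} = 0.7722.
σ = (6.644 − 5.557)/(0.7722 − (-0.6745)) = 0.751.
μ = 5.557 − (-0.6745)·0.751 = 6.064.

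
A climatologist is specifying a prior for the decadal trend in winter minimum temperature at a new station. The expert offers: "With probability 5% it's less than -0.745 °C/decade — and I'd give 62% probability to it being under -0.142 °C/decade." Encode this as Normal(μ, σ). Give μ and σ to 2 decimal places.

μ = -0.24, σ = 0.31

For Normal(μ,σ), the p-quantile is μ + z_p·σ. Here z_{0.05} = -1.645, z_{0.62} = 0.3055.
So -0.745 = μ − 1.645σ and -0.142 = μ + 0.3055σ.
Subtracting: σ = (-0.142 − -0.745)/(0.3055 − (-1.645)) = 0.31.
Then μ = -0.745 − (-1.645)·0.31 = -0.24.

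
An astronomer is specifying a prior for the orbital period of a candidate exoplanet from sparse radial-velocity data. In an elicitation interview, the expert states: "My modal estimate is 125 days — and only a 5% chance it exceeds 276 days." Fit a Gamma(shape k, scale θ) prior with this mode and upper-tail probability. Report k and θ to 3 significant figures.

Gamma(k,θ) with k>1 has mode (k−1)θ, so θ = 125/(k−1).
Need P(X < 276) = 0.95 with θ tied to k this way. Start at k = 2, θ = 125: P(X<276) ≈ 0.647.
Too low — raise k to concentrate. Iterating converges to k ≈ 5.38.
Then θ = 125/(5.38−1) ≈ 28.5.

k ≈ 5.38, θ ≈ 28.5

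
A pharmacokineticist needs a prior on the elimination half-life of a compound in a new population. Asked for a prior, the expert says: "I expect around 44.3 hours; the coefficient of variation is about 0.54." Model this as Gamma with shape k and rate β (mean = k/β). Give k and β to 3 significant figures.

For Gamma(k, rate β): mean = k/β, variance = k/β², so CV = 1/√k.
CV = 0.54, hence k = 1/CV² = 3.43.
Then β = k/mean = 3.43/44.3 = 0.0774.

k ≈ 3.43, β ≈ 0.0774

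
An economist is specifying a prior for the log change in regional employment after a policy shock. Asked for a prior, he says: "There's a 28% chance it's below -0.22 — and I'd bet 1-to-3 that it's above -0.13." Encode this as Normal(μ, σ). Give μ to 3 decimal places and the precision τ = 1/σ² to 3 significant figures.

μ = -0.178, τ = 195

For Normal(μ,σ), the p-quantile is μ + z_p·σ. Here z_{0.28} = -0.5828, z_{0.75} = 0.6745.
So -0.22 = μ − 0.5828σ and -0.13 = μ + 0.6745σ.
Subtracting: σ = (-0.13 − -0.22)/(0.6745 − (-0.5828)) = 0.072.
Then μ = -0.22 − (-0.5828)·0.072 = -0.178.
Precision τ = 1/σ² = 1/0.07158² = 195.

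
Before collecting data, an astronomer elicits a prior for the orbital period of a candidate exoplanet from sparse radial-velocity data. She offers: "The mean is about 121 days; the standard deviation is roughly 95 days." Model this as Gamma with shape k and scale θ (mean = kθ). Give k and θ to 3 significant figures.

k ≈ 1.62, θ ≈ 74.6

For Gamma(k, scale θ): mean = kθ, variance = kθ², so CV = 1/√k.
CV = SD/mean = 95/121 = 0.7851, hence k = 1/CV² = 1.62.
Then θ = mean/k = 121/1.62 = 74.6.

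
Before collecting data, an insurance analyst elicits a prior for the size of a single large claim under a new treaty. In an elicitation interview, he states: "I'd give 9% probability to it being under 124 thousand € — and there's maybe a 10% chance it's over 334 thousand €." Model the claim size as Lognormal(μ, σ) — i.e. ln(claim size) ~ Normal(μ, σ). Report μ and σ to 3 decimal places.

μ ≈ 5.327, σ ≈ 0.378

If T ~ Lognormal(μ,σ) then ln T ~ Normal(μ,σ), so the p-quantile of ln T is μ + z_p·σ.
ln(124) = 4.82 and ln(334) = 5.811; z_{0.09} = -1.341, z_{0.9} = 1.282.
σ = (5.811 − 4.82)/(1.282 − (-1.341)) = 0.378.
μ = 4.82 − (-1.341)·0.378 = 5.327.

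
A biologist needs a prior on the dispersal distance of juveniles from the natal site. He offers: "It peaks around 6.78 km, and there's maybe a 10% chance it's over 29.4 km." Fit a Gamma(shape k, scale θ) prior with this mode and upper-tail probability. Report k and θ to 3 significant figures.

k ≈ 1.84, θ ≈ 8.05

Gamma(k,θ) with k>1 has mode (k−1)θ, so θ = 6.78/(k−1).
Need P(X < 29.4) = 0.9 with θ tied to k this way. Start at k = 2, θ = 6.78: P(X<29.4) ≈ 0.930.
Too high — lower k to spread out. Iterating converges to k ≈ 1.84.
Then θ = 6.78/(1.84−1) ≈ 8.05.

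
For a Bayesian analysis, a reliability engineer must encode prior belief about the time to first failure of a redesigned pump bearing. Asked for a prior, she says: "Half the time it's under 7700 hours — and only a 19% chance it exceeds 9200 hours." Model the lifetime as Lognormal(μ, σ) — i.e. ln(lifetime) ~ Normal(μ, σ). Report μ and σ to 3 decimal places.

μ ≈ 8.949, σ ≈ 0.203

If T ~ Lognormal(μ,σ) then ln T ~ Normal(μ,σ), so the p-quantile of ln T is μ + z_p·σ.
ln(7700) = 8.949 and ln(9200) = 9.127; z_{0.5} = 0, z_{0.81} = 0.8779.
σ = (9.127 − 8.949)/(0.8779 − (0)) = 0.203.
μ = 8.949 − (0)·0.203 = 8.949.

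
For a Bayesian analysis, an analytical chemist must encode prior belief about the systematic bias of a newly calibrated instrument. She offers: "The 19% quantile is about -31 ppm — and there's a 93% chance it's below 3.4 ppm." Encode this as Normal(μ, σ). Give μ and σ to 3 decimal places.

The p-quantile of Normal(μ,σ) is μ + z_p·σ, with z_{0.19} = -0.8779 and z_{0.93} = 1.476.
Eliminate σ: μ = (z₂·x₁ − z₁·x₂)/(z₂ − z₁) = (1.476·-31 − (-0.8779)·3.4)/2.354 = -18.169.
Then σ = (x₂ − x₁)/(z₂ − z₁) = (3.4 − -31)/2.354 = 14.615.

μ = -18.169, σ = 14.615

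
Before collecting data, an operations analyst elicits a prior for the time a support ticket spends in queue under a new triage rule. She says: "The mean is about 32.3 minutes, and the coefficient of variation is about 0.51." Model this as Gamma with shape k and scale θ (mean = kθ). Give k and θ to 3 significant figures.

For Gamma(k, scale θ): mean = kθ, variance = kθ², so CV = 1/√k.
CV = 0.51, hence k = 1/CV² = 3.84.
Then θ = mean/k = 32.3/3.84 = 8.4.

k ≈ 3.84, θ ≈ 8.4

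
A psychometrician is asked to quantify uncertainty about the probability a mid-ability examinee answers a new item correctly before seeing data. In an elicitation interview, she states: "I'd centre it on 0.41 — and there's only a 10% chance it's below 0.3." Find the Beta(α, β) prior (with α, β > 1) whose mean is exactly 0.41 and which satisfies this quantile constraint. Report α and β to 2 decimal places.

With mean 0.41 fixed, write α = 0.41s, β = 0.59s where s = α+β.
Need P(θ < 0.3) = 0.1 under Beta(0.41s, 0.59s). Normal approximation: (q−m)/√(m(1−m)/s) ≈ z_{0.1} = -1.28, so s ≈ 0.41·0.59·(-1.28)²/(0.3−0.41)² = 32.8.
At s = 32.8: P(θ<0.3) ≈ 0.096. Adjusting to match 0.1 gives s ≈ 31.71.
So α = 0.41·31.71 ≈ 13.00, β = 0.59·31.71 ≈ 18.71.

α ≈ 13.00, β ≈ 18.71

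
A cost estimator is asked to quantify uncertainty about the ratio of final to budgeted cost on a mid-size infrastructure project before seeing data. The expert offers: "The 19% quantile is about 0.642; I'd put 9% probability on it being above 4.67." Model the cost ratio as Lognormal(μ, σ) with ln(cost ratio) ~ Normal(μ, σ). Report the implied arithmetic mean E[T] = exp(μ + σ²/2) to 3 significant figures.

If T ~ Lognormal(μ,σ) then ln T ~ Normal(μ,σ), so the p-quantile of ln T is μ + z_p·σ.
ln(0.642) = -0.4432 and ln(4.67) = 1.541; z_{0.19} = -0.8779, z_{0.91} = 1.341.
σ = (1.541 − -0.4432)/(1.341 − (-0.8779)) = 0.894.
μ = -0.4432 − (-0.8779)·0.894 = 0.342.
E[T] = exp(μ + σ²/2) = exp(0.342 + 0.4000) = 2.1.

E[T] ≈ 2.1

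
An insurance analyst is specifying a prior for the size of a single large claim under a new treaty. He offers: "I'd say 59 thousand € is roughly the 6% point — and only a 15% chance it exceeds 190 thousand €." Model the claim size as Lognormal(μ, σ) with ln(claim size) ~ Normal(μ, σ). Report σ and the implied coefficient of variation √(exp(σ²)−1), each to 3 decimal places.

If T ~ Lognormal(μ,σ) then ln T ~ Normal(μ,σ), so the p-quantile of ln T is μ + z_p·σ.
ln(59) = 4.078 and ln(190) = 5.247; z_{0.06} = -1.555, z_{0.85} = 1.036.
σ = (5.247 − 4.078)/(1.036 − (-1.555)) = 0.451.
μ = 4.078 − (-1.555)·0.451 = 4.779.
CV = √(exp(σ²)−1) = √(exp(0.2037)−1) = 0.475.

σ ≈ 0.451, CV ≈ 0.475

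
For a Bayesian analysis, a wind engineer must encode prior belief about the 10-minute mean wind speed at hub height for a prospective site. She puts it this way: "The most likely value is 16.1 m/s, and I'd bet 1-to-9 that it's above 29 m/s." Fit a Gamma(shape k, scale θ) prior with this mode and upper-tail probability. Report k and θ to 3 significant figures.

k ≈ 6.5, θ ≈ 2.93

Gamma(k,θ) with k>1 has mode (k−1)θ, so θ = 16.1/(k−1).
Need P(X < 29) = 0.9 with θ tied to k this way. Start at k = 2, θ = 16.1: P(X<29) ≈ 0.538.
Too low — raise k to concentrate. Iterating converges to k ≈ 6.5.
Then θ = 16.1/(6.5−1) ≈ 2.93.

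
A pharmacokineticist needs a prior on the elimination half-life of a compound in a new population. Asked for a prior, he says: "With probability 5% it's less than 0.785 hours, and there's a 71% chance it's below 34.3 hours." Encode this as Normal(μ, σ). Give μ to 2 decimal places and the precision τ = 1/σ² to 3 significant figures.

μ = 25.86, τ = 0.0043

For Normal(μ,σ), the p-quantile is μ + z_p·σ. Here z_{0.05} = -1.645, z_{0.71} = 0.5534.
So 0.785 = μ − 1.645σ and 34.3 = μ + 0.5534σ.
Subtracting: σ = (34.3 − 0.785)/(0.5534 − (-1.645)) = 15.25.
Then μ = 0.785 − (-1.645)·15.25 = 25.86.
Precision τ = 1/σ² = 1/15.25² = 0.0043.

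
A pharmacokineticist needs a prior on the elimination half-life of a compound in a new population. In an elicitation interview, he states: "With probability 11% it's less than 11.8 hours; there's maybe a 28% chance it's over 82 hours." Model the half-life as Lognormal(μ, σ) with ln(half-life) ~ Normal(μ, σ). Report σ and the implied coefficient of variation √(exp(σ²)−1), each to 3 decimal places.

If T ~ Lognormal(μ,σ) then ln T ~ Normal(μ,σ), so the p-quantile of ln T is μ + z_p·σ.
ln(11.8) = 2.468 and ln(82) = 4.407; z_{0.11} = -1.227, z_{0.72} = 0.5828.
σ = (4.407 − 2.468)/(0.5828 − (-1.227)) = 1.071.
μ = 2.468 − (-1.227)·1.071 = 3.782.
CV = √(exp(σ²)−1) = √(exp(1.1480)−1) = 1.467.

σ ≈ 1.071, CV ≈ 1.467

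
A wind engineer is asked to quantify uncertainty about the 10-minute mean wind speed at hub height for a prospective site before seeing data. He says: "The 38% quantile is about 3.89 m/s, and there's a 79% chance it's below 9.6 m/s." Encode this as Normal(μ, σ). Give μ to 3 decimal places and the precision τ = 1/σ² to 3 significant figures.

The p-quantile of Normal(μ,σ) is μ + z_p·σ, with z_{0.38} = -0.3055 and z_{0.79} = 0.8064.
Eliminate σ: μ = (z₂·x₁ − z₁·x₂)/(z₂ − z₁) = (0.8064·3.89 − (-0.3055)·9.6)/1.112 = 5.459.
Then σ = (x₂ − x₁)/(z₂ − z₁) = (9.6 − 3.89)/1.112 = 5.135.
Precision τ = 1/σ² = 1/5.135² = 0.0379.

μ = 5.459, τ = 0.0379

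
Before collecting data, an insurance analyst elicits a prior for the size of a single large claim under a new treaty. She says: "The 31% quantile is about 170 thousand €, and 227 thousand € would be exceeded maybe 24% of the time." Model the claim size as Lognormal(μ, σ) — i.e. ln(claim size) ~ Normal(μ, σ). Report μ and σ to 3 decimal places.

μ ≈ 5.255, σ ≈ 0.241

If T ~ Lognormal(μ,σ) then ln T ~ Normal(μ,σ), so the p-quantile of ln T is μ + z_p·σ.
ln(170) = 5.136 and ln(227) = 5.425; z_{0.31} = -0.4959, z_{0.76} = 0.7063.
σ = (5.425 − 5.136)/(0.7063 − (-0.4959)) = 0.241.
μ = 5.136 − (-0.4959)·0.241 = 5.255.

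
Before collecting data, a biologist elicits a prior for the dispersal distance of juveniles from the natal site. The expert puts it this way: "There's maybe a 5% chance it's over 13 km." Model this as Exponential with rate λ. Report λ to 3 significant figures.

P(T > 13.0) = e^(−λ·13.0) = 0.05, so λ = −ln(0.05)/13.0 = 0.23.

λ ≈ 0.23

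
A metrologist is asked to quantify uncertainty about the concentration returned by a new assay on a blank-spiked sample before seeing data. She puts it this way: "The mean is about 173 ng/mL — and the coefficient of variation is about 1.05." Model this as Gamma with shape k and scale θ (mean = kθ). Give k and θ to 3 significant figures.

For Gamma(k, scale θ): mean = kθ, variance = kθ², so CV = 1/√k.
CV = 1.05, hence k = 1/CV² = 0.907.
Then θ = mean/k = 173/0.907 = 191.

k ≈ 0.907, θ ≈ 191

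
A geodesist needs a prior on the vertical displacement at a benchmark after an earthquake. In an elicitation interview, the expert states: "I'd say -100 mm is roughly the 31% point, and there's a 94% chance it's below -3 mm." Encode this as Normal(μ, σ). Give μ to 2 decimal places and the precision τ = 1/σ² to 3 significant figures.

The p-quantile of Normal(μ,σ) is μ + z_p·σ, with z_{0.31} = -0.4959 and z_{0.94} = 1.555.
Eliminate σ: μ = (z₂·x₁ − z₁·x₂)/(z₂ − z₁) = (1.555·-100 − (-0.4959)·-3)/2.051 = -76.54.
Then σ = (x₂ − x₁)/(z₂ − z₁) = (-3 − -100)/2.051 = 47.30.
Precision τ = 1/σ² = 1/47.3² = 0.000447.

μ = -76.54, τ = 0.000447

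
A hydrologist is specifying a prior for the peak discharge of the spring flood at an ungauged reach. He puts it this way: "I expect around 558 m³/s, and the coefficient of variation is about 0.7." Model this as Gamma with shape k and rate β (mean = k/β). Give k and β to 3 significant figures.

k ≈ 2.04, β ≈ 0.00366

For Gamma(k, rate β): mean = k/β, variance = k/β², so CV = 1/√k.
CV = 0.7, hence k = 1/CV² = 2.04.
Then β = k/mean = 2.04/558 = 0.00366.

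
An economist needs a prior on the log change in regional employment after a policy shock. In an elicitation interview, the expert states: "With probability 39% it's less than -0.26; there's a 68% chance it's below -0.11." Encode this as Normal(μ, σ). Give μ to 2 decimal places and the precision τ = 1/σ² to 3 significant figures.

For Normal(μ,σ), the p-quantile is μ + z_p·σ. Here z_{0.39} = -0.2793, z_{0.68} = 0.4677.
So -0.26 = μ − 0.2793σ and -0.11 = μ + 0.4677σ.
Subtracting: σ = (-0.11 − -0.26)/(0.4677 − (-0.2793)) = 0.20.
Then μ = -0.26 − (-0.2793)·0.20 = -0.20.
Precision τ = 1/σ² = 1/0.2008² = 24.8.

μ = -0.20, τ = 24.8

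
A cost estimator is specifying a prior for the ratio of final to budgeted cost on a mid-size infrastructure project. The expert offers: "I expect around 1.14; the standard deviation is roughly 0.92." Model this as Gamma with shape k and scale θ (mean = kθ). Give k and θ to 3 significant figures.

For Gamma(k, scale θ): mean = kθ, variance = kθ², so CV = 1/√k.
CV = SD/mean = 0.92/1.14 = 0.807, hence k = 1/CV² = 1.54.
Then θ = mean/k = 1.14/1.54 = 0.742.

k ≈ 1.54, θ ≈ 0.742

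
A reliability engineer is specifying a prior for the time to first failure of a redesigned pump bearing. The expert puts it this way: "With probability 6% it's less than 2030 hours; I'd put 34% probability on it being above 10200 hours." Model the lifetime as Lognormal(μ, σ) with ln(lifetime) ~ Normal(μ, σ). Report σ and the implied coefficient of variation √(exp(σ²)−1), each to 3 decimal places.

σ ≈ 0.821, CV ≈ 0.980

If T ~ Lognormal(μ,σ) then ln T ~ Normal(μ,σ), so the p-quantile of ln T is μ + z_p·σ.
ln(2030) = 7.616 and ln(10200) = 9.23; z_{0.06} = -1.555, z_{0.66} = 0.4125.
σ = (9.23 − 7.616)/(0.4125 − (-1.555)) = 0.821.
μ = 7.616 − (-1.555)·0.821 = 8.892.
CV = √(exp(σ²)−1) = √(exp(0.6734)−1) = 0.980.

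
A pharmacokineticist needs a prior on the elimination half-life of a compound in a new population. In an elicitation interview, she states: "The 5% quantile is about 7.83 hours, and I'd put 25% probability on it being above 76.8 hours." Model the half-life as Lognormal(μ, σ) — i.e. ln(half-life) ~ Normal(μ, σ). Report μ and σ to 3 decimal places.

μ ≈ 3.677, σ ≈ 0.984

If T ~ Lognormal(μ,σ) then ln T ~ Normal(μ,σ), so the p-quantile of ln T is μ + z_p·σ.
ln(7.83) = 2.058 and ln(76.8) = 4.341; z_{0.05} = -1.645, z_{0.75} = 0.6745.
σ = (4.341 − 2.058)/(0.6745 − (-1.645)) = 0.984.
μ = 2.058 − (-1.645)·0.984 = 3.677.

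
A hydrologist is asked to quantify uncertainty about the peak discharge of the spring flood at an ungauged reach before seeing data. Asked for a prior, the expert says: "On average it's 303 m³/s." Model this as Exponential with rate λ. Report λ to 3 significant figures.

Exponential mean = 1/λ, so λ = 1/303.0 = 0.0033.

λ ≈ 0.0033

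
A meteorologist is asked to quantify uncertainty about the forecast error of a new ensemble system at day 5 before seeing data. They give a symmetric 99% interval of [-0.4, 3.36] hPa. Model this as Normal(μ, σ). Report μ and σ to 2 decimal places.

μ = 1.48, σ = 0.73

A symmetric 99% interval runs μ ± z·σ with z = 2.576.
Half-width = 1.88, so σ = 1.88/2.576 = 0.73.
μ is the interval midpoint, 1.48.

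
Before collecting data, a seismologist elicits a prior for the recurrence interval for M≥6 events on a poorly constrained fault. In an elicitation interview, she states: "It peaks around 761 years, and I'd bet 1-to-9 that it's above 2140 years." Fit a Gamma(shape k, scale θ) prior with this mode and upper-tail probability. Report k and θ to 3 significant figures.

k ≈ 2.79, θ ≈ 426

Gamma(k,θ) with k>1 has mode (k−1)θ, so θ = 761/(k−1).
Need P(X < 2140) = 0.9 with θ tied to k this way. Start at k = 2, θ = 761: P(X<2140) ≈ 0.771.
Too low — raise k to concentrate. Iterating converges to k ≈ 2.79.
Then θ = 761/(2.79−1) ≈ 426.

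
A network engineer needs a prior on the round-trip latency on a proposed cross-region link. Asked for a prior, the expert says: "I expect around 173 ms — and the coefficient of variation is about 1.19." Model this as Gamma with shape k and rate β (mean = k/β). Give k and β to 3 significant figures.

k ≈ 0.706, β ≈ 0.00408

For Gamma(k, rate β): mean = k/β, variance = k/β², so CV = 1/√k.
CV = 1.19, hence k = 1/CV² = 0.706.
Then β = k/mean = 0.706/173 = 0.00408.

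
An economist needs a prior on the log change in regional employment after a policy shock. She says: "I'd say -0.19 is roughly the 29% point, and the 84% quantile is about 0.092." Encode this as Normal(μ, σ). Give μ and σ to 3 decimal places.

The p-quantile of Normal(μ,σ) is μ + z_p·σ, with z_{0.29} = -0.5534 and z_{0.84} = 0.9945.
Eliminate σ: μ = (z₂·x₁ − z₁·x₂)/(z₂ − z₁) = (0.9945·-0.19 − (-0.5534)·0.092)/1.548 = -0.089.
Then σ = (x₂ − x₁)/(z₂ − z₁) = (0.092 − -0.19)/1.548 = 0.182.

μ = -0.089, σ = 0.182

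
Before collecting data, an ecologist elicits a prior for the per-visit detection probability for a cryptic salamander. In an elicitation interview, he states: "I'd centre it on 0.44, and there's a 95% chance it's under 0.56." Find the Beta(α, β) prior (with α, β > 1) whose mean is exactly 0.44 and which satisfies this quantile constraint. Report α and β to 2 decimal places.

With mean 0.44 fixed, write α = 0.44s, β = 0.56s where s = α+β.
Need P(θ < 0.56) = 0.95 under Beta(0.44s, 0.56s). Normal approximation: (q−m)/√(m(1−m)/s) ≈ z_{0.95} = 1.64, so s ≈ 0.44·0.56·(1.64)²/(0.56−0.44)² = 46.3.
At s = 46.3: P(θ<0.56) ≈ 0.949. Adjusting to match 0.95 gives s ≈ 46.57.
So α = 0.44·46.57 ≈ 20.49, β = 0.56·46.57 ≈ 26.08.

α ≈ 20.49, β ≈ 26.08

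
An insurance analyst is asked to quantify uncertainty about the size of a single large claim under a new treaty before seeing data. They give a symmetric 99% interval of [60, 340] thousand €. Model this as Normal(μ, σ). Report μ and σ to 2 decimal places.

μ = 200.00, σ = 54.35

A symmetric 99% interval runs μ ± z·σ with z = 2.576.
Half-width = 140, so σ = 140/2.576 = 54.35.
μ is the interval midpoint, 200.00.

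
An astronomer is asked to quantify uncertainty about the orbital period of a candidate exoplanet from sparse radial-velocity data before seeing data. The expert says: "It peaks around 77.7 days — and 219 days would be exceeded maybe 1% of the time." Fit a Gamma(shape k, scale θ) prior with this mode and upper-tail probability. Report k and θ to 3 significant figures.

Gamma(k,θ) with k>1 has mode (k−1)θ, so θ = 77.7/(k−1).
Need P(X < 219) = 0.99 with θ tied to k this way. Start at k = 2, θ = 77.7: P(X<219) ≈ 0.772.
Too low — raise k to concentrate. Iterating converges to k ≈ 5.25.
Then θ = 77.7/(5.25−1) ≈ 18.3.

k ≈ 5.25, θ ≈ 18.3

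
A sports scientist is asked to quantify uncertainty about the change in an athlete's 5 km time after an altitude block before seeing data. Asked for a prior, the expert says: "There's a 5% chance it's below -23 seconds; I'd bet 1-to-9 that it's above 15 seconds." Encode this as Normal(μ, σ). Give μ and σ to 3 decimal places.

μ = -1.641, σ = 12.985

The p-quantile of Normal(μ,σ) is μ + z_p·σ, with z_{0.05} = -1.645 and z_{0.9} = 1.282.
Eliminate σ: μ = (z₂·x₁ − z₁·x₂)/(z₂ − z₁) = (1.282·-23 − (-1.645)·15)/2.926 = -1.641.
Then σ = (x₂ − x₁)/(z₂ − z₁) = (15 − -23)/2.926 = 12.985.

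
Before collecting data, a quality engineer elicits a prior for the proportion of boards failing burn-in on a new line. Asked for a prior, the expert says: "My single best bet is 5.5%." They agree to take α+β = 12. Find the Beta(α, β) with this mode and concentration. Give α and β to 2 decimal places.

For α,β > 1 the Beta mode is (α−1)/(α+β−2). With α+β = 12, the mode is (α−1)/10.
Set (α−1)/10 = 0.055 → α = 1 + 0.055·10 = 1.55.
β = 12 − α = 10.45.

α = 1.55, β = 10.45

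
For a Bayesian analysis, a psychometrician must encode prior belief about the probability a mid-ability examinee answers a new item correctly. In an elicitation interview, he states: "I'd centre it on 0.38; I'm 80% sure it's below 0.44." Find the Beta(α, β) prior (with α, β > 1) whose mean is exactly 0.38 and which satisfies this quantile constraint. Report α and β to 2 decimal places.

With mean 0.38 fixed, write α = 0.38s, β = 0.62s where s = α+β.
Need P(θ < 0.44) = 0.8 under Beta(0.38s, 0.62s). Normal approximation: (q−m)/√(m(1−m)/s) ≈ z_{0.8} = 0.842, so s ≈ 0.38·0.62·(0.842)²/(0.44−0.38)² = 46.4.
At s = 46.4: P(θ<0.44) ≈ 0.802. Adjusting to match 0.8 gives s ≈ 45.65.
So α = 0.38·45.65 ≈ 17.35, β = 0.62·45.65 ≈ 28.31.

α ≈ 17.35, β ≈ 28.31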